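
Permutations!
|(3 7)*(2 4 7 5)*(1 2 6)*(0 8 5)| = |(0 8 5 6 1 2 4 7 3)| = 9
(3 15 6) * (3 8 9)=(3 15 6 8 9)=[0, 1, 2, 15, 4, 5, 8, 7, 9, 3, 10, 11, 12, 13, 14, 6]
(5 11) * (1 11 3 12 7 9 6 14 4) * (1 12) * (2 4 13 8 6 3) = [0, 11, 4, 1, 12, 2, 14, 9, 6, 3, 10, 5, 7, 8, 13] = (1 11 5 2 4 12 7 9 3)(6 14 13 8)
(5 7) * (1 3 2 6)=(1 3 2 6)(5 7)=[0, 3, 6, 2, 4, 7, 1, 5]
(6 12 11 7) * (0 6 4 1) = (0 6 12 11 7 4 1) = [6, 0, 2, 3, 1, 5, 12, 4, 8, 9, 10, 7, 11]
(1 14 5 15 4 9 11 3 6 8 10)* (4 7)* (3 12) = (1 14 5 15 7 4 9 11 12 3 6 8 10) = [0, 14, 2, 6, 9, 15, 8, 4, 10, 11, 1, 12, 3, 13, 5, 7]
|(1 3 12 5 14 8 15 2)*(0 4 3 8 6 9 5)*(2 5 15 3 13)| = 40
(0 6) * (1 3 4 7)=[6, 3, 2, 4, 7, 5, 0, 1]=(0 6)(1 3 4 7)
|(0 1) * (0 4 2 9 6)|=|(0 1 4 2 9 6)|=6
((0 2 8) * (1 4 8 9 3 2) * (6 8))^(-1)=((0 1 4 6 8)(2 9 3))^(-1)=(0 8 6 4 1)(2 3 9)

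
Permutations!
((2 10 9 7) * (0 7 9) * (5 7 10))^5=((0 10)(2 5 7))^5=(0 10)(2 7 5)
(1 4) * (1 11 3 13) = (1 4 11 3 13) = [0, 4, 2, 13, 11, 5, 6, 7, 8, 9, 10, 3, 12, 1]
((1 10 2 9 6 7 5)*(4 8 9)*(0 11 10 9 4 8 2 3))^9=((0 11 10 3)(1 9 6 7 5)(2 8 4))^9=(0 11 10 3)(1 5 7 6 9)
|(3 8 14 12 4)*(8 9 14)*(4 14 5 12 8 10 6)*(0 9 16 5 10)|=|(0 9 10 6 4 3 16 5 12 14 8)|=11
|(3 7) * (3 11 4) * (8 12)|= 4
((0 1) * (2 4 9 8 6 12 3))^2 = (2 9 6 3 4 8 12)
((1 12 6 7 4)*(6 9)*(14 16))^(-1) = ((1 12 9 6 7 4)(14 16))^(-1) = (1 4 7 6 9 12)(14 16)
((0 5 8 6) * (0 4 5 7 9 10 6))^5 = ((0 7 9 10 6 4 5 8))^5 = (0 4 9 8 6 7 5 10)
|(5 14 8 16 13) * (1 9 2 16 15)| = 9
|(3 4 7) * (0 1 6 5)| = |(0 1 6 5)(3 4 7)| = 12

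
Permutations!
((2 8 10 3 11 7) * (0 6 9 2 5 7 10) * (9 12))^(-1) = (0 8 2 9 12 6)(3 10 11)(5 7)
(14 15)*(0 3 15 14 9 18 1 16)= (0 3 15 9 18 1 16)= [3, 16, 2, 15, 4, 5, 6, 7, 8, 18, 10, 11, 12, 13, 14, 9, 0, 17, 1]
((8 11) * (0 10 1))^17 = (0 1 10)(8 11)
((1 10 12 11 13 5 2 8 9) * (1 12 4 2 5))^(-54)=((1 10 4 2 8 9 12 11 13))^(-54)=(13)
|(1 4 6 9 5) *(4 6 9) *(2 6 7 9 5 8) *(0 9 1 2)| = 12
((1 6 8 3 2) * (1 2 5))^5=((1 6 8 3 5))^5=(8)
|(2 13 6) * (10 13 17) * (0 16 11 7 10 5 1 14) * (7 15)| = |(0 16 11 15 7 10 13 6 2 17 5 1 14)| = 13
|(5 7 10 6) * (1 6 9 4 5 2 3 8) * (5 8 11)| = 11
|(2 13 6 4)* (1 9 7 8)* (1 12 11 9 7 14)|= |(1 7 8 12 11 9 14)(2 13 6 4)|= 28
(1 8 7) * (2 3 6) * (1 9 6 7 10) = (1 8 10)(2 3 7 9 6) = [0, 8, 3, 7, 4, 5, 2, 9, 10, 6, 1]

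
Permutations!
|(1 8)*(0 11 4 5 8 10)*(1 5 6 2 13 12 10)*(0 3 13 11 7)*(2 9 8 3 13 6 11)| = |(0 7)(3 6 9 8 5)(4 11)(10 13 12)| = 30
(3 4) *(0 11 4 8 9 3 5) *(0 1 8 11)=[0, 8, 2, 11, 5, 1, 6, 7, 9, 3, 10, 4]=(1 8 9 3 11 4 5)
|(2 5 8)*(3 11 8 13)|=|(2 5 13 3 11 8)|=6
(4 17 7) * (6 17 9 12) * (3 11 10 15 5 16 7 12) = (3 11 10 15 5 16 7 4 9)(6 17 12) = [0, 1, 2, 11, 9, 16, 17, 4, 8, 3, 15, 10, 6, 13, 14, 5, 7, 12]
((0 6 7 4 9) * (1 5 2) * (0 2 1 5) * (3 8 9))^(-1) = ((0 6 7 4 3 8 9 2 5 1))^(-1) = (0 1 5 2 9 8 3 4 7 6)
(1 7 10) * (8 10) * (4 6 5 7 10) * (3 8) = [0, 10, 2, 8, 6, 7, 5, 3, 4, 9, 1] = (1 10)(3 8 4 6 5 7)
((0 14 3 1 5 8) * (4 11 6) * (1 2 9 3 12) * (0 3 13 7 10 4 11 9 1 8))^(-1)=((0 14 12 8 3 2 1 5)(4 9 13 7 10)(6 11))^(-1)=(0 5 1 2 3 8 12 14)(4 10 7 13 9)(6 11)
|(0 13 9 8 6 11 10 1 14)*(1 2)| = |(0 13 9 8 6 11 10 2 1 14)| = 10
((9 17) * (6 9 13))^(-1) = ((6 9 17 13))^(-1) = (6 13 17 9)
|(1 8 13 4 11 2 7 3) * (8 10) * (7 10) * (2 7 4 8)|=10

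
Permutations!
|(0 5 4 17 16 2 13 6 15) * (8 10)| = 18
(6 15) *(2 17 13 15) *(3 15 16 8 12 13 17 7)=[0, 1, 7, 15, 4, 5, 2, 3, 12, 9, 10, 11, 13, 16, 14, 6, 8, 17]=(17)(2 7 3 15 6)(8 12 13 16)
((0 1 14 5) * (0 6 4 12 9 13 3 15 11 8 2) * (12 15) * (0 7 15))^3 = (0 5)(1 6)(2 11 7 8 15)(3 13 9 12)(4 14) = ((0 1 14 5 6 4)(2 7 15 11 8)(3 12 9 13))^3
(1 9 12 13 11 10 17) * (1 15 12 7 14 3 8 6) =(1 9 7 14 3 8 6)(10 17 15 12 13 11) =[0, 9, 2, 8, 4, 5, 1, 14, 6, 7, 17, 10, 13, 11, 3, 12, 16, 15]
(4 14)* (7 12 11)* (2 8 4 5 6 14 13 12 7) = (2 8 4 13 12 11)(5 6 14) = [0, 1, 8, 3, 13, 6, 14, 7, 4, 9, 10, 2, 11, 12, 5]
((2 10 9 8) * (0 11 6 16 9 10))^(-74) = ((0 11 6 16 9 8 2))^(-74) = (0 16 2 6 8 11 9)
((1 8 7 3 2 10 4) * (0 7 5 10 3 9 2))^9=(0 3 2 9 7)(1 4 10 5 8)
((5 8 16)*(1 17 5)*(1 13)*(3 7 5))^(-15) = ((1 17 3 7 5 8 16 13))^(-15) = (1 17 3 7 5 8 16 13)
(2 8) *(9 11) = (2 8)(9 11) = [0, 1, 8, 3, 4, 5, 6, 7, 2, 11, 10, 9]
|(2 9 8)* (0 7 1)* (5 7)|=12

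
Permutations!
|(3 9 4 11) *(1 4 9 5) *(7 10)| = |(1 4 11 3 5)(7 10)| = 10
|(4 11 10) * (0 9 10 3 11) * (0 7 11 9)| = |(3 9 10 4 7 11)| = 6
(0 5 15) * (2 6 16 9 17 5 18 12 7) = (0 18 12 7 2 6 16 9 17 5 15) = [18, 1, 6, 3, 4, 15, 16, 2, 8, 17, 10, 11, 7, 13, 14, 0, 9, 5, 12]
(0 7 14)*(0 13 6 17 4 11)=(0 7 14 13 6 17 4 11)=[7, 1, 2, 3, 11, 5, 17, 14, 8, 9, 10, 0, 12, 6, 13, 15, 16, 4]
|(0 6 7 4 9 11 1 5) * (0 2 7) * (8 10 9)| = 18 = |(0 6)(1 5 2 7 4 8 10 9 11)|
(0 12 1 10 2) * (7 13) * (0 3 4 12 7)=(0 7 13)(1 10 2 3 4 12)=[7, 10, 3, 4, 12, 5, 6, 13, 8, 9, 2, 11, 1, 0]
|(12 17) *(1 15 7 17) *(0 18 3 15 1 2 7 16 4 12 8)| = 11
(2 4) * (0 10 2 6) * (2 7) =[10, 1, 4, 3, 6, 5, 0, 2, 8, 9, 7] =(0 10 7 2 4 6)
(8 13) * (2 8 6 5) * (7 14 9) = (2 8 13 6 5)(7 14 9) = [0, 1, 8, 3, 4, 2, 5, 14, 13, 7, 10, 11, 12, 6, 9]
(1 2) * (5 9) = (1 2)(5 9) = [0, 2, 1, 3, 4, 9, 6, 7, 8, 5]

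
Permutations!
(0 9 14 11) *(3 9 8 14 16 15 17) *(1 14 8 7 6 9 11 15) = [7, 14, 2, 11, 4, 5, 9, 6, 8, 16, 10, 0, 12, 13, 15, 17, 1, 3] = (0 7 6 9 16 1 14 15 17 3 11)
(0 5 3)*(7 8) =(0 5 3)(7 8) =[5, 1, 2, 0, 4, 3, 6, 8, 7]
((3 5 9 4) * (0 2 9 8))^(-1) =((0 2 9 4 3 5 8))^(-1) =(0 8 5 3 4 9 2)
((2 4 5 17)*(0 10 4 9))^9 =(0 4 17 9 10 5 2)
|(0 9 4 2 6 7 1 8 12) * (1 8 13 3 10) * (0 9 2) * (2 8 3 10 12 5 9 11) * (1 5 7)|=|(0 8 7 3 12 11 2 6 1 13 10 5 9 4)|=14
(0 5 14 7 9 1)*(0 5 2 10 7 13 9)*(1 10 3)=[2, 5, 3, 1, 4, 14, 6, 0, 8, 10, 7, 11, 12, 9, 13]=(0 2 3 1 5 14 13 9 10 7)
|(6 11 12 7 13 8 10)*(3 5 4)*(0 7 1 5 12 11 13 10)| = 30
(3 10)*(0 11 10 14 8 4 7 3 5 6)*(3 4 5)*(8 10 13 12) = (0 11 13 12 8 5 6)(3 14 10)(4 7) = [11, 1, 2, 14, 7, 6, 0, 4, 5, 9, 3, 13, 8, 12, 10]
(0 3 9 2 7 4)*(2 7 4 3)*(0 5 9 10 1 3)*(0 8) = [2, 3, 4, 10, 5, 9, 6, 8, 0, 7, 1] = (0 2 4 5 9 7 8)(1 3 10)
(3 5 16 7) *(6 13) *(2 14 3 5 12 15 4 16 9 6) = (2 14 3 12 15 4 16 7 5 9 6 13) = [0, 1, 14, 12, 16, 9, 13, 5, 8, 6, 10, 11, 15, 2, 3, 4, 7]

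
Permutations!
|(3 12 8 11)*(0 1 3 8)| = 4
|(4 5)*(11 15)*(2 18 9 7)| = 4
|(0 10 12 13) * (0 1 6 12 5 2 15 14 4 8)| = |(0 10 5 2 15 14 4 8)(1 6 12 13)| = 8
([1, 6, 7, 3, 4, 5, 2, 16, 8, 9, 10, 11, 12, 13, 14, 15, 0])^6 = (16)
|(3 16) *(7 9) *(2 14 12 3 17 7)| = 8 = |(2 14 12 3 16 17 7 9)|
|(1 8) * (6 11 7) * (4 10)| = 6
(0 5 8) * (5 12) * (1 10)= [12, 10, 2, 3, 4, 8, 6, 7, 0, 9, 1, 11, 5]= (0 12 5 8)(1 10)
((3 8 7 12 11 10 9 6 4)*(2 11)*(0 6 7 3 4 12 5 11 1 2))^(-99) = ((0 6 12)(1 2)(3 8)(5 11 10 9 7))^(-99) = (12)(1 2)(3 8)(5 11 10 9 7)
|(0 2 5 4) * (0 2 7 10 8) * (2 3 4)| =4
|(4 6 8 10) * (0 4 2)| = 6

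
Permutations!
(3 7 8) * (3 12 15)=[0, 1, 2, 7, 4, 5, 6, 8, 12, 9, 10, 11, 15, 13, 14, 3]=(3 7 8 12 15)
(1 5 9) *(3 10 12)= (1 5 9)(3 10 12)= [0, 5, 2, 10, 4, 9, 6, 7, 8, 1, 12, 11, 3]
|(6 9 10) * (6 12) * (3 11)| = 4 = |(3 11)(6 9 10 12)|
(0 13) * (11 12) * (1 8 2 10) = (0 13)(1 8 2 10)(11 12) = [13, 8, 10, 3, 4, 5, 6, 7, 2, 9, 1, 12, 11, 0]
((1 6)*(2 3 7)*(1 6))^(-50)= (2 3 7)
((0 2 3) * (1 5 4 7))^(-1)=(0 3 2)(1 7 4 5)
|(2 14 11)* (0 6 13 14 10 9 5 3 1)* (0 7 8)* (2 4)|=|(0 6 13 14 11 4 2 10 9 5 3 1 7 8)|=14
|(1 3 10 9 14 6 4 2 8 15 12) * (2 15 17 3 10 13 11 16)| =56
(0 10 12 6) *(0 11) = (0 10 12 6 11) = [10, 1, 2, 3, 4, 5, 11, 7, 8, 9, 12, 0, 6]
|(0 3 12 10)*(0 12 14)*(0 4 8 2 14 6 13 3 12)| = |(0 12 10)(2 14 4 8)(3 6 13)| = 12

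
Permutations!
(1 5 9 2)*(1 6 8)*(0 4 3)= (0 4 3)(1 5 9 2 6 8)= [4, 5, 6, 0, 3, 9, 8, 7, 1, 2]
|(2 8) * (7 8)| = |(2 7 8)| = 3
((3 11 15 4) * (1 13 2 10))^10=(1 2)(3 15)(4 11)(10 13)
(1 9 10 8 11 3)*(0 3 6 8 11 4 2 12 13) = (0 3 1 9 10 11 6 8 4 2 12 13) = [3, 9, 12, 1, 2, 5, 8, 7, 4, 10, 11, 6, 13, 0]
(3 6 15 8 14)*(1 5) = (1 5)(3 6 15 8 14) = [0, 5, 2, 6, 4, 1, 15, 7, 14, 9, 10, 11, 12, 13, 3, 8]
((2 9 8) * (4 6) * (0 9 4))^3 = ((0 9 8 2 4 6))^3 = (0 2)(4 9)(6 8)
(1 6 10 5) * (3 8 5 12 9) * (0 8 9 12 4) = (12)(0 8 5 1 6 10 4)(3 9) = [8, 6, 2, 9, 0, 1, 10, 7, 5, 3, 4, 11, 12]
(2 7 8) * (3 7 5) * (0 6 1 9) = [6, 9, 5, 7, 4, 3, 1, 8, 2, 0] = (0 6 1 9)(2 5 3 7 8)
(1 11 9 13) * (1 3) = (1 11 9 13 3) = [0, 11, 2, 1, 4, 5, 6, 7, 8, 13, 10, 9, 12, 3]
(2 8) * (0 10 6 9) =[10, 1, 8, 3, 4, 5, 9, 7, 2, 0, 6] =(0 10 6 9)(2 8)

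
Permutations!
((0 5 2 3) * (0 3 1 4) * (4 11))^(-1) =((0 5 2 1 11 4))^(-1) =(0 4 11 1 2 5)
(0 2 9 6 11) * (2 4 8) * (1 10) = (0 4 8 2 9 6 11)(1 10) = [4, 10, 9, 3, 8, 5, 11, 7, 2, 6, 1, 0]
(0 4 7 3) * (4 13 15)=(0 13 15 4 7 3)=[13, 1, 2, 0, 7, 5, 6, 3, 8, 9, 10, 11, 12, 15, 14, 4]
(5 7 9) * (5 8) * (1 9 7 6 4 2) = (1 9 8 5 6 4 2) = [0, 9, 1, 3, 2, 6, 4, 7, 5, 8]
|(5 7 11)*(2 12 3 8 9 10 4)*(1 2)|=|(1 2 12 3 8 9 10 4)(5 7 11)|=24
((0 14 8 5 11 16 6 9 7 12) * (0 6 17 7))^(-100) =((0 14 8 5 11 16 17 7 12 6 9))^(-100) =(0 9 6 12 7 17 16 11 5 8 14)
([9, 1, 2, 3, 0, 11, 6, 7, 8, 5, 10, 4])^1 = (0 9 5 11 4)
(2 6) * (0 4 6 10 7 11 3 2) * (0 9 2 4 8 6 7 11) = [8, 1, 10, 4, 7, 5, 9, 0, 6, 2, 11, 3] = (0 8 6 9 2 10 11 3 4 7)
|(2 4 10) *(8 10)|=4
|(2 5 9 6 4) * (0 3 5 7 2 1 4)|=|(0 3 5 9 6)(1 4)(2 7)|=10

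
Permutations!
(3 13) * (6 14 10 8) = (3 13)(6 14 10 8) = [0, 1, 2, 13, 4, 5, 14, 7, 6, 9, 8, 11, 12, 3, 10]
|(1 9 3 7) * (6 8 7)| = 6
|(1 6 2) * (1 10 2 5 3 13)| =|(1 6 5 3 13)(2 10)| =10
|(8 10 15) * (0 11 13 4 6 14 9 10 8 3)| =|(0 11 13 4 6 14 9 10 15 3)| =10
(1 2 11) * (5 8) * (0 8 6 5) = (0 8)(1 2 11)(5 6) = [8, 2, 11, 3, 4, 6, 5, 7, 0, 9, 10, 1]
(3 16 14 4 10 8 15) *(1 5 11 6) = [0, 5, 2, 16, 10, 11, 1, 7, 15, 9, 8, 6, 12, 13, 4, 3, 14] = (1 5 11 6)(3 16 14 4 10 8 15)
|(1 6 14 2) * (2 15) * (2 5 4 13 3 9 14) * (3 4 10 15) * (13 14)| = 15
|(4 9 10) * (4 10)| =2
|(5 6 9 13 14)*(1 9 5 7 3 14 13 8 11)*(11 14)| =14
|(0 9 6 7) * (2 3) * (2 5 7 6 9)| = 5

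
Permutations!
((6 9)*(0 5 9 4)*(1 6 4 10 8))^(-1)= (0 4 9 5)(1 8 10 6)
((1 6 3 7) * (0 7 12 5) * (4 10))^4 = ((0 7 1 6 3 12 5)(4 10))^4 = (0 3 7 12 1 5 6)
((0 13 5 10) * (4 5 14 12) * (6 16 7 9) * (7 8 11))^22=((0 13 14 12 4 5 10)(6 16 8 11 7 9))^22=(0 13 14 12 4 5 10)(6 7 8)(9 11 16)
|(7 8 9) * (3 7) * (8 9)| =|(3 7 9)| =3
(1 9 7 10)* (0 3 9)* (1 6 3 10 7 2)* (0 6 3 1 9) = (0 10 3)(1 6)(2 9) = [10, 6, 9, 0, 4, 5, 1, 7, 8, 2, 3]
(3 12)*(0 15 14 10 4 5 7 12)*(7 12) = [15, 1, 2, 0, 5, 12, 6, 7, 8, 9, 4, 11, 3, 13, 10, 14] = (0 15 14 10 4 5 12 3)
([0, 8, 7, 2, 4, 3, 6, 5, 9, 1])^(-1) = (1 9 8)(2 3 5 7)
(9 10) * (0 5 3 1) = (0 5 3 1)(9 10) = [5, 0, 2, 1, 4, 3, 6, 7, 8, 10, 9]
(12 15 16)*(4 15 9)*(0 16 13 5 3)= [16, 1, 2, 0, 15, 3, 6, 7, 8, 4, 10, 11, 9, 5, 14, 13, 12]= (0 16 12 9 4 15 13 5 3)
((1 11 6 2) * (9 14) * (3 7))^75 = ((1 11 6 2)(3 7)(9 14))^75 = (1 2 6 11)(3 7)(9 14)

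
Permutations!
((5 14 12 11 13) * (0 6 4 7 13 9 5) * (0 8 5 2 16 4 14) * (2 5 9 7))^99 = ((0 6 14 12 11 7 13 8 9 5)(2 16 4))^99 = (16)(0 5 9 8 13 7 11 12 14 6)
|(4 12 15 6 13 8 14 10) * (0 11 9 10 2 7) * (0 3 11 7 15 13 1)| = 15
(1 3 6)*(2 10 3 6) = (1 6)(2 10 3) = [0, 6, 10, 2, 4, 5, 1, 7, 8, 9, 3]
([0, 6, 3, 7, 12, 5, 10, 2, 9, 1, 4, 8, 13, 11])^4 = (1 12 9 4 8 10 11 6 13)(2 3 7)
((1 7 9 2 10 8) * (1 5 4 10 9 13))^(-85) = (1 13 7)(2 9)(4 5 8 10)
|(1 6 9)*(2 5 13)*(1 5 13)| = |(1 6 9 5)(2 13)| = 4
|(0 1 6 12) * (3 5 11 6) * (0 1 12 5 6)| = |(0 12 1 3 6 5 11)| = 7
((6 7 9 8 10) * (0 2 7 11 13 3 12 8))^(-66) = ((0 2 7 9)(3 12 8 10 6 11 13))^(-66) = (0 7)(2 9)(3 6 12 11 8 13 10)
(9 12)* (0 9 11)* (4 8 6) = (0 9 12 11)(4 8 6) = [9, 1, 2, 3, 8, 5, 4, 7, 6, 12, 10, 0, 11]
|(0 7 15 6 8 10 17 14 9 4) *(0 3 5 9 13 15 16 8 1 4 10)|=44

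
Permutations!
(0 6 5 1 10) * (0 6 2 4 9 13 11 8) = (0 2 4 9 13 11 8)(1 10 6 5) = [2, 10, 4, 3, 9, 1, 5, 7, 0, 13, 6, 8, 12, 11]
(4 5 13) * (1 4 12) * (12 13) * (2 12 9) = (13)(1 4 5 9 2 12) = [0, 4, 12, 3, 5, 9, 6, 7, 8, 2, 10, 11, 1, 13]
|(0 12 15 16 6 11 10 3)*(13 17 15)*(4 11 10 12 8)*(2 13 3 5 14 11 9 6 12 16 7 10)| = 17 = |(0 8 4 9 6 2 13 17 15 7 10 5 14 11 16 12 3)|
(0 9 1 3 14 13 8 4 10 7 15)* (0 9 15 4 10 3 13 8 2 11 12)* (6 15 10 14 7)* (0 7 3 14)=[10, 13, 11, 3, 14, 5, 15, 4, 0, 1, 6, 12, 7, 2, 8, 9]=(0 10 6 15 9 1 13 2 11 12 7 4 14 8)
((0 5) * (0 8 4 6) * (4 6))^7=((0 5 8 6))^7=(0 6 8 5)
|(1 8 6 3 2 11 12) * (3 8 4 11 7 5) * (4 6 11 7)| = 5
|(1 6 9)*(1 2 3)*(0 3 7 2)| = 10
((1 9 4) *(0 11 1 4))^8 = (11)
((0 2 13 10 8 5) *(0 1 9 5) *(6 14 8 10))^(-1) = (0 8 14 6 13 2)(1 5 9)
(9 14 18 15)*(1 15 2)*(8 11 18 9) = (1 15 8 11 18 2)(9 14) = [0, 15, 1, 3, 4, 5, 6, 7, 11, 14, 10, 18, 12, 13, 9, 8, 16, 17, 2]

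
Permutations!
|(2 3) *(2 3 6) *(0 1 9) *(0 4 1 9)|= |(0 9 4 1)(2 6)|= 4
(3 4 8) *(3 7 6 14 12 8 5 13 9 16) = [0, 1, 2, 4, 5, 13, 14, 6, 7, 16, 10, 11, 8, 9, 12, 15, 3] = (3 4 5 13 9 16)(6 14 12 8 7)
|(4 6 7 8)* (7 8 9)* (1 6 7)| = |(1 6 8 4 7 9)| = 6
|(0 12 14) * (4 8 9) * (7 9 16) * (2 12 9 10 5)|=11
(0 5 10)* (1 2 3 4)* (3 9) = [5, 2, 9, 4, 1, 10, 6, 7, 8, 3, 0] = (0 5 10)(1 2 9 3 4)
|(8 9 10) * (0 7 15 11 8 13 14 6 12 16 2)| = |(0 7 15 11 8 9 10 13 14 6 12 16 2)| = 13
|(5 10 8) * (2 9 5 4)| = |(2 9 5 10 8 4)| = 6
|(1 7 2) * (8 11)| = |(1 7 2)(8 11)| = 6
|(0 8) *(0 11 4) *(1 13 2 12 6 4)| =9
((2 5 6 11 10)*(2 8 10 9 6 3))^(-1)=((2 5 3)(6 11 9)(8 10))^(-1)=(2 3 5)(6 9 11)(8 10)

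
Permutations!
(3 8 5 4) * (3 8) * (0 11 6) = (0 11 6)(4 8 5) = [11, 1, 2, 3, 8, 4, 0, 7, 5, 9, 10, 6]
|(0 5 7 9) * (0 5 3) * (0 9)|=|(0 3 9 5 7)|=5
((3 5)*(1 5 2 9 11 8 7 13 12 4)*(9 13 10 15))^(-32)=((1 5 3 2 13 12 4)(7 10 15 9 11 8))^(-32)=(1 2 4 3 12 5 13)(7 11 15)(8 9 10)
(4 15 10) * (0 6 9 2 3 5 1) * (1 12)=(0 6 9 2 3 5 12 1)(4 15 10)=[6, 0, 3, 5, 15, 12, 9, 7, 8, 2, 4, 11, 1, 13, 14, 10]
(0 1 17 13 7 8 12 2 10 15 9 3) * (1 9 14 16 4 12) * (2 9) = (0 2 10 15 14 16 4 12 9 3)(1 17 13 7 8) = [2, 17, 10, 0, 12, 5, 6, 8, 1, 3, 15, 11, 9, 7, 16, 14, 4, 13]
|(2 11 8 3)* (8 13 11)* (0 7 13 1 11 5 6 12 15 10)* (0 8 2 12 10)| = 10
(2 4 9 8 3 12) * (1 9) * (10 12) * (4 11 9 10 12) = (1 10 4)(2 11 9 8 3 12) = [0, 10, 11, 12, 1, 5, 6, 7, 3, 8, 4, 9, 2]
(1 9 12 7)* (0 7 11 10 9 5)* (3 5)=(0 7 1 3 5)(9 12 11 10)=[7, 3, 2, 5, 4, 0, 6, 1, 8, 12, 9, 10, 11]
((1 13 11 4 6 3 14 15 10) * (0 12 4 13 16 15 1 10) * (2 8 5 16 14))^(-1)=((0 12 4 6 3 2 8 5 16 15)(1 14)(11 13))^(-1)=(0 15 16 5 8 2 3 6 4 12)(1 14)(11 13)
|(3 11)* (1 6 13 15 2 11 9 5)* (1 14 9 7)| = |(1 6 13 15 2 11 3 7)(5 14 9)| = 24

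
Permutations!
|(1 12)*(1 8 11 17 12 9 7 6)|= 4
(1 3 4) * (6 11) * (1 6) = (1 3 4 6 11) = [0, 3, 2, 4, 6, 5, 11, 7, 8, 9, 10, 1]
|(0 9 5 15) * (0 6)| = 5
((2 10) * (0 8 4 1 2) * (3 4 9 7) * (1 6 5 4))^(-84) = ((0 8 9 7 3 1 2 10)(4 6 5))^(-84) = (0 3)(1 8)(2 9)(7 10)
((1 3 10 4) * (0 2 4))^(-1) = ((0 2 4 1 3 10))^(-1) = (0 10 3 1 4 2)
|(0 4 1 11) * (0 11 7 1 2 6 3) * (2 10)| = 6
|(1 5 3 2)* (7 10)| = |(1 5 3 2)(7 10)| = 4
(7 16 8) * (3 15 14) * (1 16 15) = (1 16 8 7 15 14 3) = [0, 16, 2, 1, 4, 5, 6, 15, 7, 9, 10, 11, 12, 13, 3, 14, 8]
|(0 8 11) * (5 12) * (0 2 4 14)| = 6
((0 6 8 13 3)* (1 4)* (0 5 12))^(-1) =((0 6 8 13 3 5 12)(1 4))^(-1) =(0 12 5 3 13 8 6)(1 4)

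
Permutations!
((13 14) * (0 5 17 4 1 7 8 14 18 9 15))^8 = ((0 5 17 4 1 7 8 14 13 18 9 15))^8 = (0 13 1)(4 15 14)(5 18 7)(8 17 9)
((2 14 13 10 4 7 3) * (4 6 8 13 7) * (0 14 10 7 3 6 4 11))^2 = (0 3 10 11 14 2 4)(6 13)(7 8) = ((0 14 3 2 10 4 11)(6 8 13 7))^2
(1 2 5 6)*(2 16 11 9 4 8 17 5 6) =[0, 16, 6, 3, 8, 2, 1, 7, 17, 4, 10, 9, 12, 13, 14, 15, 11, 5] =(1 16 11 9 4 8 17 5 2 6)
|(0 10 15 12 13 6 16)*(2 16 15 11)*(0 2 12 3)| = 8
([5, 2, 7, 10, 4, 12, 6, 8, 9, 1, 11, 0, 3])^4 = (0 10 12)(1 9 8 7 2)(3 5 11)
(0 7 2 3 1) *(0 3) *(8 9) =(0 7 2)(1 3)(8 9) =[7, 3, 0, 1, 4, 5, 6, 2, 9, 8]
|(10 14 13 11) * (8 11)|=5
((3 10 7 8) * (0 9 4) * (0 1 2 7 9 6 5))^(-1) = (0 5 6)(1 4 9 10 3 8 7 2)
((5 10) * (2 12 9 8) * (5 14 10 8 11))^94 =(14)(2 5 9)(8 11 12)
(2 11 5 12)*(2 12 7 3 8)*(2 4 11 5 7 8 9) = [0, 1, 5, 9, 11, 8, 6, 3, 4, 2, 10, 7, 12] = (12)(2 5 8 4 11 7 3 9)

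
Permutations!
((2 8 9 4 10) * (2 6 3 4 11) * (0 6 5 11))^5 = ((0 6 3 4 10 5 11 2 8 9))^5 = (0 5)(2 3)(4 8)(6 11)(9 10)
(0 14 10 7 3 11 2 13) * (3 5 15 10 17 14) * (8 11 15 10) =(0 3 15 8 11 2 13)(5 10 7)(14 17) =[3, 1, 13, 15, 4, 10, 6, 5, 11, 9, 7, 2, 12, 0, 17, 8, 16, 14]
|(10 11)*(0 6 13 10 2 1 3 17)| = 9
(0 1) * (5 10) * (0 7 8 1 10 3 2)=(0 10 5 3 2)(1 7 8)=[10, 7, 0, 2, 4, 3, 6, 8, 1, 9, 5]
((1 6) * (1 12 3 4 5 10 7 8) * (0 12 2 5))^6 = ((0 12 3 4)(1 6 2 5 10 7 8))^6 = (0 3)(1 8 7 10 5 2 6)(4 12)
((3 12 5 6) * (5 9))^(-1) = ((3 12 9 5 6))^(-1) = (3 6 5 9 12)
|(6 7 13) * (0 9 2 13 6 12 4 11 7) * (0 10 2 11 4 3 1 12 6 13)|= 24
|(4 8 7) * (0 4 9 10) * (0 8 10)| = 6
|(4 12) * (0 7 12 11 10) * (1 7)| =|(0 1 7 12 4 11 10)| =7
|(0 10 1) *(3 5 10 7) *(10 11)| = |(0 7 3 5 11 10 1)| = 7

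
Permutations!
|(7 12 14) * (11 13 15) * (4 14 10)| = |(4 14 7 12 10)(11 13 15)| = 15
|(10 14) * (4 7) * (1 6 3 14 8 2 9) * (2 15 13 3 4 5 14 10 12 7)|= |(1 6 4 2 9)(3 10 8 15 13)(5 14 12 7)|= 20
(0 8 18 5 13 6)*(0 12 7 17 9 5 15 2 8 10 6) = [10, 1, 8, 3, 4, 13, 12, 17, 18, 5, 6, 11, 7, 0, 14, 2, 16, 9, 15] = (0 10 6 12 7 17 9 5 13)(2 8 18 15)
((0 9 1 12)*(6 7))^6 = (0 1)(9 12)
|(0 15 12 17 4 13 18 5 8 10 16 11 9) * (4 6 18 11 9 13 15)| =12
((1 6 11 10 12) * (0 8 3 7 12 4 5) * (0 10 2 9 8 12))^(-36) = ((0 12 1 6 11 2 9 8 3 7)(4 5 10))^(-36) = (0 11 3 1 9)(2 7 6 8 12)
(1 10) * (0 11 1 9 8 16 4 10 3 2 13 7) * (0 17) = [11, 3, 13, 2, 10, 5, 6, 17, 16, 8, 9, 1, 12, 7, 14, 15, 4, 0] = (0 11 1 3 2 13 7 17)(4 10 9 8 16)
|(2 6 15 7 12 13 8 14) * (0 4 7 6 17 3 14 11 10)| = 8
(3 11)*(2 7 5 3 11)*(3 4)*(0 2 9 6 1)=[2, 0, 7, 9, 3, 4, 1, 5, 8, 6, 10, 11]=(11)(0 2 7 5 4 3 9 6 1)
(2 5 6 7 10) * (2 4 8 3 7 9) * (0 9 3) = [9, 1, 5, 7, 8, 6, 3, 10, 0, 2, 4] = (0 9 2 5 6 3 7 10 4 8)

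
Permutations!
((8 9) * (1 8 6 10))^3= ((1 8 9 6 10))^3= (1 6 8 10 9)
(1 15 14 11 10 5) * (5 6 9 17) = (1 15 14 11 10 6 9 17 5) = [0, 15, 2, 3, 4, 1, 9, 7, 8, 17, 6, 10, 12, 13, 11, 14, 16, 5]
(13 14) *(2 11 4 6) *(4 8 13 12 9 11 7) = (2 7 4 6)(8 13 14 12 9 11) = [0, 1, 7, 3, 6, 5, 2, 4, 13, 11, 10, 8, 9, 14, 12]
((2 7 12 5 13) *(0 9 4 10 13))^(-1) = (0 5 12 7 2 13 10 4 9)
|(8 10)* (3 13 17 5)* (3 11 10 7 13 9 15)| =|(3 9 15)(5 11 10 8 7 13 17)| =21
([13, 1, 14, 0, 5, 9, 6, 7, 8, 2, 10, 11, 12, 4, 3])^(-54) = [4, 1, 3, 13, 9, 2, 6, 7, 8, 14, 10, 11, 12, 5, 0]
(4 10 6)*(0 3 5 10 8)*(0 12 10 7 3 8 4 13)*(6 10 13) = [8, 1, 2, 5, 4, 7, 6, 3, 12, 9, 10, 11, 13, 0] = (0 8 12 13)(3 5 7)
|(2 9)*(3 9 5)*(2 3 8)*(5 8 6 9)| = 4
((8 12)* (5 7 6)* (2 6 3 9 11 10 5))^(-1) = ((2 6)(3 9 11 10 5 7)(8 12))^(-1) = (2 6)(3 7 5 10 11 9)(8 12)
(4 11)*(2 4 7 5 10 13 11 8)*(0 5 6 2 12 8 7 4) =(0 5 10 13 11 4 7 6 2)(8 12) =[5, 1, 0, 3, 7, 10, 2, 6, 12, 9, 13, 4, 8, 11]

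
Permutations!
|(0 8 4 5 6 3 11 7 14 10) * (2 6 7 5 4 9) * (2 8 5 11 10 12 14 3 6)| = |(0 5 7 3 10)(8 9)(12 14)| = 10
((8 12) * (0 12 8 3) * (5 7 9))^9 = ((0 12 3)(5 7 9))^9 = (12)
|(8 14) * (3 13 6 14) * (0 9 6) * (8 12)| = 8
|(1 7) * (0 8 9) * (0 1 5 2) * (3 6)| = |(0 8 9 1 7 5 2)(3 6)| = 14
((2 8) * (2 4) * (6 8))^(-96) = ((2 6 8 4))^(-96) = (8)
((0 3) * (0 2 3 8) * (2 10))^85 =(0 8)(2 3 10)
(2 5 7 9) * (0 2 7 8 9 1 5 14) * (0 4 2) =(1 5 8 9 7)(2 14 4) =[0, 5, 14, 3, 2, 8, 6, 1, 9, 7, 10, 11, 12, 13, 4]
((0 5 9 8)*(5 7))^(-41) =(0 8 9 5 7)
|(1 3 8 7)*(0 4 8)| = 6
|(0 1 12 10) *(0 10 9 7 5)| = |(0 1 12 9 7 5)| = 6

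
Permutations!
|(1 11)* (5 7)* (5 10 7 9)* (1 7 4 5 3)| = |(1 11 7 10 4 5 9 3)| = 8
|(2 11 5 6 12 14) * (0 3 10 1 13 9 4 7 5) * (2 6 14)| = 14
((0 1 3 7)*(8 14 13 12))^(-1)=((0 1 3 7)(8 14 13 12))^(-1)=(0 7 3 1)(8 12 13 14)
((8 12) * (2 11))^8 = (12)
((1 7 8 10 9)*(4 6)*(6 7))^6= ((1 6 4 7 8 10 9))^6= (1 9 10 8 7 4 6)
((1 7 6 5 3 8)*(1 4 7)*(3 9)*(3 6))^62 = ((3 8 4 7)(5 9 6))^62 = (3 4)(5 6 9)(7 8)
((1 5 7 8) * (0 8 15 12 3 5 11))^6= (0 1)(3 5 7 15 12)(8 11)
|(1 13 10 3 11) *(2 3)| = |(1 13 10 2 3 11)| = 6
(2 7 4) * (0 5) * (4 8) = (0 5)(2 7 8 4) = [5, 1, 7, 3, 2, 0, 6, 8, 4]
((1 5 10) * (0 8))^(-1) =(0 8)(1 10 5) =((0 8)(1 5 10))^(-1)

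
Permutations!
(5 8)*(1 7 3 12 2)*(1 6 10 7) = [0, 1, 6, 12, 4, 8, 10, 3, 5, 9, 7, 11, 2] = (2 6 10 7 3 12)(5 8)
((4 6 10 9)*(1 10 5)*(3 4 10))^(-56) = (10)(1 5 6 4 3)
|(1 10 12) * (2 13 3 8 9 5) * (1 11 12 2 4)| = |(1 10 2 13 3 8 9 5 4)(11 12)| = 18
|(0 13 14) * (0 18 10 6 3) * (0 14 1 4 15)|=5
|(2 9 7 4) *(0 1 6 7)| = 7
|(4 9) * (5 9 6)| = 4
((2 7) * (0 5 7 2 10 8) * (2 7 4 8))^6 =(10)(0 4)(5 8)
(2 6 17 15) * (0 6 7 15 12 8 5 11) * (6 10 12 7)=(0 10 12 8 5 11)(2 6 17 7 15)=[10, 1, 6, 3, 4, 11, 17, 15, 5, 9, 12, 0, 8, 13, 14, 2, 16, 7]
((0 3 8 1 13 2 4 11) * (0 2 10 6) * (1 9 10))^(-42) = ((0 3 8 9 10 6)(1 13)(2 4 11))^(-42) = (13)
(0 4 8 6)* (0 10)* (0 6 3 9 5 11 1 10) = (0 4 8 3 9 5 11 1 10 6) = [4, 10, 2, 9, 8, 11, 0, 7, 3, 5, 6, 1]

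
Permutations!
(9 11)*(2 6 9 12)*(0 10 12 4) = (0 10 12 2 6 9 11 4) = [10, 1, 6, 3, 0, 5, 9, 7, 8, 11, 12, 4, 2]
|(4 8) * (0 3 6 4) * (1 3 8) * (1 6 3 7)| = 2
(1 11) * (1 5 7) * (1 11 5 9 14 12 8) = (1 5 7 11 9 14 12 8) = [0, 5, 2, 3, 4, 7, 6, 11, 1, 14, 10, 9, 8, 13, 12]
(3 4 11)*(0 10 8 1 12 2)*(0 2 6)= [10, 12, 2, 4, 11, 5, 0, 7, 1, 9, 8, 3, 6]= (0 10 8 1 12 6)(3 4 11)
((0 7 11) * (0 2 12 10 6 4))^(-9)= ((0 7 11 2 12 10 6 4))^(-9)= (0 4 6 10 12 2 11 7)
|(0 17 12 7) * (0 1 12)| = |(0 17)(1 12 7)| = 6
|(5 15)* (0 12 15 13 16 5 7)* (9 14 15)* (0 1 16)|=10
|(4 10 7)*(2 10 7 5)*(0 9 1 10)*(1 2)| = |(0 9 2)(1 10 5)(4 7)| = 6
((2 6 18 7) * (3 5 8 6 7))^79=((2 7)(3 5 8 6 18))^79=(2 7)(3 18 6 8 5)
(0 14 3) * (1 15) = [14, 15, 2, 0, 4, 5, 6, 7, 8, 9, 10, 11, 12, 13, 3, 1] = (0 14 3)(1 15)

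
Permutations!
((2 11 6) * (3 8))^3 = ((2 11 6)(3 8))^3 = (11)(3 8)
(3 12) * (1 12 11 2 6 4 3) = [0, 12, 6, 11, 3, 5, 4, 7, 8, 9, 10, 2, 1] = (1 12)(2 6 4 3 11)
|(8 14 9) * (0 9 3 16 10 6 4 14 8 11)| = 6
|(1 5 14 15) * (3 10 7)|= 12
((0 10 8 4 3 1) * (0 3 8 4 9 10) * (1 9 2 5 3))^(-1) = ((2 5 3 9 10 4 8))^(-1) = (2 8 4 10 9 3 5)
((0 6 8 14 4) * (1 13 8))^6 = ((0 6 1 13 8 14 4))^6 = (0 4 14 8 13 1 6)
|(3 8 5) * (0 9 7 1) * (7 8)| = 7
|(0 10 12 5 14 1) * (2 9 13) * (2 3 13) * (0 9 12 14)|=8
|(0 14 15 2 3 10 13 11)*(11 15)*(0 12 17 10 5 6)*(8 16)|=|(0 14 11 12 17 10 13 15 2 3 5 6)(8 16)|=12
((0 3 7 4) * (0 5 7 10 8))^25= (0 3 10 8)(4 5 7)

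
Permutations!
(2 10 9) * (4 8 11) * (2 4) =(2 10 9 4 8 11) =[0, 1, 10, 3, 8, 5, 6, 7, 11, 4, 9, 2]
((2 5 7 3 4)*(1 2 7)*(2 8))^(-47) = ((1 8 2 5)(3 4 7))^(-47) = (1 8 2 5)(3 4 7)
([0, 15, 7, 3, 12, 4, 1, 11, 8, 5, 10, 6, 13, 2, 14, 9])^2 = (1 9 4 13 7 6 15 5 12 2 11)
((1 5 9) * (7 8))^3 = ((1 5 9)(7 8))^3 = (9)(7 8)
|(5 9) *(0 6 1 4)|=4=|(0 6 1 4)(5 9)|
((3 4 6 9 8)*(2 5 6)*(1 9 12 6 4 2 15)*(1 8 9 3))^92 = ((1 3 2 5 4 15 8)(6 12))^92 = (1 3 2 5 4 15 8)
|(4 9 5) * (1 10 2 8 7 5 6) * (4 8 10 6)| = |(1 6)(2 10)(4 9)(5 8 7)| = 6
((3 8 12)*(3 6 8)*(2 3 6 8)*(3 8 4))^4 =(2 3 12)(4 8 6)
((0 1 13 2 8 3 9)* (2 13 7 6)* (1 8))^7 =(13)(0 9 3 8)(1 2 6 7)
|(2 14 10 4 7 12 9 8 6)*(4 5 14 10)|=10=|(2 10 5 14 4 7 12 9 8 6)|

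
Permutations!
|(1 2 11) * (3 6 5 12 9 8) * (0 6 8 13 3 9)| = 12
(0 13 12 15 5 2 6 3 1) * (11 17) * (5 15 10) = (0 13 12 10 5 2 6 3 1)(11 17) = [13, 0, 6, 1, 4, 2, 3, 7, 8, 9, 5, 17, 10, 12, 14, 15, 16, 11]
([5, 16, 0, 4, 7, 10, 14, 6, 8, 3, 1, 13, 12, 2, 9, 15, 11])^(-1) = [2, 10, 13, 9, 3, 0, 7, 4, 8, 14, 5, 16, 12, 11, 6, 15, 1]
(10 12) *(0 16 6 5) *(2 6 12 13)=(0 16 12 10 13 2 6 5)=[16, 1, 6, 3, 4, 0, 5, 7, 8, 9, 13, 11, 10, 2, 14, 15, 12]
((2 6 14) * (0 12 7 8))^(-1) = (0 8 7 12)(2 14 6)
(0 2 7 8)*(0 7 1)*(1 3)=(0 2 3 1)(7 8)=[2, 0, 3, 1, 4, 5, 6, 8, 7]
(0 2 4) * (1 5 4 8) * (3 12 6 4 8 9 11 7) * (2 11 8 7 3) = (0 11 3 12 6 4)(1 5 7 2 9 8) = [11, 5, 9, 12, 0, 7, 4, 2, 1, 8, 10, 3, 6]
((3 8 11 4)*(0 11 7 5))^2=((0 11 4 3 8 7 5))^2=(0 4 8 5 11 3 7)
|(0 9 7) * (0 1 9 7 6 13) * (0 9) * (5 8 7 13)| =|(0 13 9 6 5 8 7 1)| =8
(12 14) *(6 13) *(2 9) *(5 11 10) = [0, 1, 9, 3, 4, 11, 13, 7, 8, 2, 5, 10, 14, 6, 12] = (2 9)(5 11 10)(6 13)(12 14)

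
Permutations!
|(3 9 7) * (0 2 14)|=3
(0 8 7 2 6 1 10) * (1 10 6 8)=(0 1 6 10)(2 8 7)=[1, 6, 8, 3, 4, 5, 10, 2, 7, 9, 0]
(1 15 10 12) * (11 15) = [0, 11, 2, 3, 4, 5, 6, 7, 8, 9, 12, 15, 1, 13, 14, 10] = (1 11 15 10 12)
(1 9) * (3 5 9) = [0, 3, 2, 5, 4, 9, 6, 7, 8, 1] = (1 3 5 9)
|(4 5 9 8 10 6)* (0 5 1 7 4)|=|(0 5 9 8 10 6)(1 7 4)|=6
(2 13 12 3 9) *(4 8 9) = (2 13 12 3 4 8 9) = [0, 1, 13, 4, 8, 5, 6, 7, 9, 2, 10, 11, 3, 12]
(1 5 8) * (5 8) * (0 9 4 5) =(0 9 4 5)(1 8) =[9, 8, 2, 3, 5, 0, 6, 7, 1, 4]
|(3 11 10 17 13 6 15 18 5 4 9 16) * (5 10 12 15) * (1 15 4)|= 24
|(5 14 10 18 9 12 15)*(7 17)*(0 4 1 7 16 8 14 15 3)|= 26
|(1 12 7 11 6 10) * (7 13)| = |(1 12 13 7 11 6 10)| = 7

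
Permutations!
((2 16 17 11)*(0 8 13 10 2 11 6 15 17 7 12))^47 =(0 12 7 16 2 10 13 8)(6 17 15)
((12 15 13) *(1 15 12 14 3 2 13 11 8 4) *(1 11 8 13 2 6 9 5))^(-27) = (1 14 15 3 8 6 4 9 11 5 13)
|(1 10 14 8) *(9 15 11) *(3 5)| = 12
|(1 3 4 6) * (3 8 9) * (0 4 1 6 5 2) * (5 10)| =20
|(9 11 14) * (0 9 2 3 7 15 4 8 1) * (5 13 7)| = 13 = |(0 9 11 14 2 3 5 13 7 15 4 8 1)|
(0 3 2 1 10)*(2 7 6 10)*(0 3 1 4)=(0 1 2 4)(3 7 6 10)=[1, 2, 4, 7, 0, 5, 10, 6, 8, 9, 3]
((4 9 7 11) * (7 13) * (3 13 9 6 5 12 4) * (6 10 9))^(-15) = ((3 13 7 11)(4 10 9 6 5 12))^(-15) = (3 13 7 11)(4 6)(5 10)(9 12)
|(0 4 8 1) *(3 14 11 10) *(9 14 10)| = |(0 4 8 1)(3 10)(9 14 11)| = 12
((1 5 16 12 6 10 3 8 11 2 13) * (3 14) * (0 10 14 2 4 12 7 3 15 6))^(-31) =(0 3 13 4 16 10 8 1 12 7 2 11 5)(6 15 14)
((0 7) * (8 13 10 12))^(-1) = (0 7)(8 12 10 13)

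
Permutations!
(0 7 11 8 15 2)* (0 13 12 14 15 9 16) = (0 7 11 8 9 16)(2 13 12 14 15) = [7, 1, 13, 3, 4, 5, 6, 11, 9, 16, 10, 8, 14, 12, 15, 2, 0]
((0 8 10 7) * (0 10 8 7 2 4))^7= (0 10 4 7 2)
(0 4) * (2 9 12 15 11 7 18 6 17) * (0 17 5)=[4, 1, 9, 3, 17, 0, 5, 18, 8, 12, 10, 7, 15, 13, 14, 11, 16, 2, 6]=(0 4 17 2 9 12 15 11 7 18 6 5)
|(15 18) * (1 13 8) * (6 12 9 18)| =15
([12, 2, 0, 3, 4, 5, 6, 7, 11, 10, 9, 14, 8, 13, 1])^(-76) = [12, 2, 0, 3, 4, 5, 6, 7, 11, 9, 10, 14, 8, 13, 1]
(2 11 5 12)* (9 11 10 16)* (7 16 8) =[0, 1, 10, 3, 4, 12, 6, 16, 7, 11, 8, 5, 2, 13, 14, 15, 9] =(2 10 8 7 16 9 11 5 12)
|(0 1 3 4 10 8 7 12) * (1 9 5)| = 10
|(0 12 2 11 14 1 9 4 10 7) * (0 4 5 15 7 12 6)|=|(0 6)(1 9 5 15 7 4 10 12 2 11 14)|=22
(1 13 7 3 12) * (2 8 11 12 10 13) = [0, 2, 8, 10, 4, 5, 6, 3, 11, 9, 13, 12, 1, 7] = (1 2 8 11 12)(3 10 13 7)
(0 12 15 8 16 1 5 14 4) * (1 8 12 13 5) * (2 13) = (0 2 13 5 14 4)(8 16)(12 15) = [2, 1, 13, 3, 0, 14, 6, 7, 16, 9, 10, 11, 15, 5, 4, 12, 8]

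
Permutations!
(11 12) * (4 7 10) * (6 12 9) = (4 7 10)(6 12 11 9) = [0, 1, 2, 3, 7, 5, 12, 10, 8, 6, 4, 9, 11]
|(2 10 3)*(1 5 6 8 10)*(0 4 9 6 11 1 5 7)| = 12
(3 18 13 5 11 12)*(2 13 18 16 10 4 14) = (18)(2 13 5 11 12 3 16 10 4 14) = [0, 1, 13, 16, 14, 11, 6, 7, 8, 9, 4, 12, 3, 5, 2, 15, 10, 17, 18]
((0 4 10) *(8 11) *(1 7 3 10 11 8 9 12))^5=(0 1 4 7 11 3 9 10 12)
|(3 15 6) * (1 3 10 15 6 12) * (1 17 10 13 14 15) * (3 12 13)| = |(1 12 17 10)(3 6)(13 14 15)| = 12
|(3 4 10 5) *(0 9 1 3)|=7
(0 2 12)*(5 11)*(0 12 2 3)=(12)(0 3)(5 11)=[3, 1, 2, 0, 4, 11, 6, 7, 8, 9, 10, 5, 12]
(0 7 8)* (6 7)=(0 6 7 8)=[6, 1, 2, 3, 4, 5, 7, 8, 0]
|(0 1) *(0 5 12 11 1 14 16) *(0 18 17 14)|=4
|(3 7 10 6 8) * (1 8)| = |(1 8 3 7 10 6)| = 6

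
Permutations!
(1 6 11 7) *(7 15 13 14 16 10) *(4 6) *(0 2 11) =(0 2 11 15 13 14 16 10 7 1 4 6) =[2, 4, 11, 3, 6, 5, 0, 1, 8, 9, 7, 15, 12, 14, 16, 13, 10]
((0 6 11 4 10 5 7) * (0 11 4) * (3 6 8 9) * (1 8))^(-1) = ((0 1 8 9 3 6 4 10 5 7 11))^(-1) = (0 11 7 5 10 4 6 3 9 8 1)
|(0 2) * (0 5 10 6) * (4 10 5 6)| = 6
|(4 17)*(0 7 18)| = 6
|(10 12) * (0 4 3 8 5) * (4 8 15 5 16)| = 14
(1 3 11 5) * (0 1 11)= (0 1 3)(5 11)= [1, 3, 2, 0, 4, 11, 6, 7, 8, 9, 10, 5]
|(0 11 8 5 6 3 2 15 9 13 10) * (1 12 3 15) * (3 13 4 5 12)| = |(0 11 8 12 13 10)(1 3 2)(4 5 6 15 9)| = 30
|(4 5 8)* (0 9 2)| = 3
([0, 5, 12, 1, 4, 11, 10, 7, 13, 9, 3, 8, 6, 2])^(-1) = (1 3 10 6 12 2 13 8 11 5)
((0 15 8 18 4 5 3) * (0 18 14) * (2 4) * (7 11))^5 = ((0 15 8 14)(2 4 5 3 18)(7 11))^5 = (18)(0 15 8 14)(7 11)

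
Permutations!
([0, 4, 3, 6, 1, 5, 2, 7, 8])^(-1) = [0, 4, 6, 2, 1, 5, 3, 7, 8]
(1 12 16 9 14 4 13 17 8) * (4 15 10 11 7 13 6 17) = (1 12 16 9 14 15 10 11 7 13 4 6 17 8) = [0, 12, 2, 3, 6, 5, 17, 13, 1, 14, 11, 7, 16, 4, 15, 10, 9, 8]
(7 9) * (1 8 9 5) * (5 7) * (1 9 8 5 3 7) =(1 5 9 3 7) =[0, 5, 2, 7, 4, 9, 6, 1, 8, 3]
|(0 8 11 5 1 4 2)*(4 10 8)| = |(0 4 2)(1 10 8 11 5)| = 15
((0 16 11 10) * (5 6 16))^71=((0 5 6 16 11 10))^71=(0 10 11 16 6 5)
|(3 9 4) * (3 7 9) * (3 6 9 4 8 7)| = 6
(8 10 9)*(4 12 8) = (4 12 8 10 9) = [0, 1, 2, 3, 12, 5, 6, 7, 10, 4, 9, 11, 8]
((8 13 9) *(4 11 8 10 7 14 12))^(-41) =(4 9 12 13 14 8 7 11 10)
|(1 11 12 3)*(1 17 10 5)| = 7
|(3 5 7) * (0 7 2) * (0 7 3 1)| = |(0 3 5 2 7 1)| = 6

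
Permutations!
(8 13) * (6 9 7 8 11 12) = [0, 1, 2, 3, 4, 5, 9, 8, 13, 7, 10, 12, 6, 11] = (6 9 7 8 13 11 12)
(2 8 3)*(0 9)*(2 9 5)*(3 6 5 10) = (0 10 3 9)(2 8 6 5) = [10, 1, 8, 9, 4, 2, 5, 7, 6, 0, 3]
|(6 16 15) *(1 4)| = 6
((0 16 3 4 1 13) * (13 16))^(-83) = ((0 13)(1 16 3 4))^(-83) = (0 13)(1 16 3 4)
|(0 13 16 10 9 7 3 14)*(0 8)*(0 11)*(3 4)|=|(0 13 16 10 9 7 4 3 14 8 11)|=11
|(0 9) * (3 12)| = 2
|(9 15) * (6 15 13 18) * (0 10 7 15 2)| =9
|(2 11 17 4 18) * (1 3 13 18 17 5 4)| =|(1 3 13 18 2 11 5 4 17)| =9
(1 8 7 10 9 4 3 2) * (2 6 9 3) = [0, 8, 1, 6, 2, 5, 9, 10, 7, 4, 3] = (1 8 7 10 3 6 9 4 2)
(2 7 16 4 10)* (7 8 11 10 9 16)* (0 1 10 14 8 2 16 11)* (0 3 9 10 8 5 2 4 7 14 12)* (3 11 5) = (0 1 8 11 12)(2 4 10 16 7 14 3 9 5) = [1, 8, 4, 9, 10, 2, 6, 14, 11, 5, 16, 12, 0, 13, 3, 15, 7]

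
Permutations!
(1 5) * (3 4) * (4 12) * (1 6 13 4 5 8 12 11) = (1 8 12 5 6 13 4 3 11) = [0, 8, 2, 11, 3, 6, 13, 7, 12, 9, 10, 1, 5, 4]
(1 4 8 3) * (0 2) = (0 2)(1 4 8 3) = [2, 4, 0, 1, 8, 5, 6, 7, 3]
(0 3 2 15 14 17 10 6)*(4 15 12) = (0 3 2 12 4 15 14 17 10 6) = [3, 1, 12, 2, 15, 5, 0, 7, 8, 9, 6, 11, 4, 13, 17, 14, 16, 10]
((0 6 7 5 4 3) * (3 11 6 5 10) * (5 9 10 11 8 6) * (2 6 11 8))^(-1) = ((0 9 10 3)(2 6 7 8 11 5 4))^(-1) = (0 3 10 9)(2 4 5 11 8 7 6)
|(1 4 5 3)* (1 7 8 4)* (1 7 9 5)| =12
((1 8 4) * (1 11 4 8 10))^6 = ((1 10)(4 11))^6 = (11)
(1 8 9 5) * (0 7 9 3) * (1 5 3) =(0 7 9 3)(1 8) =[7, 8, 2, 0, 4, 5, 6, 9, 1, 3]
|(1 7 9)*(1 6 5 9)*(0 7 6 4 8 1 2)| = |(0 7 2)(1 6 5 9 4 8)| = 6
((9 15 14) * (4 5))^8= (9 14 15)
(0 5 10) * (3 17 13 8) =(0 5 10)(3 17 13 8) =[5, 1, 2, 17, 4, 10, 6, 7, 3, 9, 0, 11, 12, 8, 14, 15, 16, 13]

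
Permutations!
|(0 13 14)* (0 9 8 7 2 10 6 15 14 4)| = |(0 13 4)(2 10 6 15 14 9 8 7)| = 24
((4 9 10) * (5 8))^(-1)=((4 9 10)(5 8))^(-1)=(4 10 9)(5 8)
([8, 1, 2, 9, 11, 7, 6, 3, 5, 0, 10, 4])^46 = (11)(0 3 5)(7 8 9)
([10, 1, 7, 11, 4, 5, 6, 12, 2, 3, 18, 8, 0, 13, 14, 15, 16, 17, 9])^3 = (0 9 8 12 18 11 7 10 3 2)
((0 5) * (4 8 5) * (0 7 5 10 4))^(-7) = (4 10 8)(5 7)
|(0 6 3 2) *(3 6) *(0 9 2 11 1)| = 4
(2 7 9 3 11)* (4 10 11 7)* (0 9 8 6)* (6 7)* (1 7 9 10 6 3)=(0 10 11 2 4 6)(1 7 8 9)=[10, 7, 4, 3, 6, 5, 0, 8, 9, 1, 11, 2]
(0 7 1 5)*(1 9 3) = [7, 5, 2, 1, 4, 0, 6, 9, 8, 3] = (0 7 9 3 1 5)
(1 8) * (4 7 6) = [0, 8, 2, 3, 7, 5, 4, 6, 1] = (1 8)(4 7 6)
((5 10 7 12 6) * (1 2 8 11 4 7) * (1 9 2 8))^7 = (1 5 4 2 6 11 9 12 8 10 7)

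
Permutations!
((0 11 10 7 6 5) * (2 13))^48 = (13)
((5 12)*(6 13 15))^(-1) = (5 12)(6 15 13)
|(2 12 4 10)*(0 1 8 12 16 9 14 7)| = 11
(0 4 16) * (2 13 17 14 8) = (0 4 16)(2 13 17 14 8) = [4, 1, 13, 3, 16, 5, 6, 7, 2, 9, 10, 11, 12, 17, 8, 15, 0, 14]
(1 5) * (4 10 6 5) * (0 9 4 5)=[9, 5, 2, 3, 10, 1, 0, 7, 8, 4, 6]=(0 9 4 10 6)(1 5)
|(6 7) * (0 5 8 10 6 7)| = 5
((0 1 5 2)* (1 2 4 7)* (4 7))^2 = ((0 2)(1 5 7))^2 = (1 7 5)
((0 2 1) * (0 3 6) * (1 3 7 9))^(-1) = (0 6 3 2)(1 9 7)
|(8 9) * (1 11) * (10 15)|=|(1 11)(8 9)(10 15)|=2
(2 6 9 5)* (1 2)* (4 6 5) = [0, 2, 5, 3, 6, 1, 9, 7, 8, 4] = (1 2 5)(4 6 9)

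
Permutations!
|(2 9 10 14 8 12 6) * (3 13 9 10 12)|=|(2 10 14 8 3 13 9 12 6)|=9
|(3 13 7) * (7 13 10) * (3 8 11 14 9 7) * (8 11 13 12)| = |(3 10)(7 11 14 9)(8 13 12)| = 12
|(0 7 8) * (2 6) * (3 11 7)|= |(0 3 11 7 8)(2 6)|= 10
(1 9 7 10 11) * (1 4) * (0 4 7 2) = (0 4 1 9 2)(7 10 11) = [4, 9, 0, 3, 1, 5, 6, 10, 8, 2, 11, 7]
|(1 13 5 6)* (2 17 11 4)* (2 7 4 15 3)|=20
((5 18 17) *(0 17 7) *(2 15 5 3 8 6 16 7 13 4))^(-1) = (0 7 16 6 8 3 17)(2 4 13 18 5 15)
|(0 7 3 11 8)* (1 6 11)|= 7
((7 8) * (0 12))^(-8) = ((0 12)(7 8))^(-8) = (12)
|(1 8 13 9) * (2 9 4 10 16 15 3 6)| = 11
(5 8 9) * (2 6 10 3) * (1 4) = (1 4)(2 6 10 3)(5 8 9) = [0, 4, 6, 2, 1, 8, 10, 7, 9, 5, 3]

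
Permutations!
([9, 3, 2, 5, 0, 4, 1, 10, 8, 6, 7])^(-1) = (0 4 5 3 1 6 9)(7 10)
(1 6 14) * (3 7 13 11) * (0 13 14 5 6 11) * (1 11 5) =[13, 5, 2, 7, 4, 6, 1, 14, 8, 9, 10, 3, 12, 0, 11] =(0 13)(1 5 6)(3 7 14 11)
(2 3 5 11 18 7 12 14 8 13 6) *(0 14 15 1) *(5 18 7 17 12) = (0 14 8 13 6 2 3 18 17 12 15 1)(5 11 7) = [14, 0, 3, 18, 4, 11, 2, 5, 13, 9, 10, 7, 15, 6, 8, 1, 16, 12, 17]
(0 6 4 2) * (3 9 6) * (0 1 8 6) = (0 3 9)(1 8 6 4 2) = [3, 8, 1, 9, 2, 5, 4, 7, 6, 0]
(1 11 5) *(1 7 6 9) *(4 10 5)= (1 11 4 10 5 7 6 9)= [0, 11, 2, 3, 10, 7, 9, 6, 8, 1, 5, 4]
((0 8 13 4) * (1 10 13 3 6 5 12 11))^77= (13)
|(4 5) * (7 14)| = 2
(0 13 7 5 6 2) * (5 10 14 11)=(0 13 7 10 14 11 5 6 2)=[13, 1, 0, 3, 4, 6, 2, 10, 8, 9, 14, 5, 12, 7, 11]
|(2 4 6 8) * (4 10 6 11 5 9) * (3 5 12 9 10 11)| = 10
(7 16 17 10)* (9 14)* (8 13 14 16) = (7 8 13 14 9 16 17 10) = [0, 1, 2, 3, 4, 5, 6, 8, 13, 16, 7, 11, 12, 14, 9, 15, 17, 10]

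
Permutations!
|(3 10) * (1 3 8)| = 4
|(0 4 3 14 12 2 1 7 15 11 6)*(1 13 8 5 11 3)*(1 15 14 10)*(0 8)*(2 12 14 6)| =|(0 4 15 3 10 1 7 6 8 5 11 2 13)| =13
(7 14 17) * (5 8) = (5 8)(7 14 17) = [0, 1, 2, 3, 4, 8, 6, 14, 5, 9, 10, 11, 12, 13, 17, 15, 16, 7]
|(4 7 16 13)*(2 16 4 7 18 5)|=|(2 16 13 7 4 18 5)|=7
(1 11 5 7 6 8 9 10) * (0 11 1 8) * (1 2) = (0 11 5 7 6)(1 2)(8 9 10) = [11, 2, 1, 3, 4, 7, 0, 6, 9, 10, 8, 5]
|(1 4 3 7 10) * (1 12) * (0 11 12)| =|(0 11 12 1 4 3 7 10)| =8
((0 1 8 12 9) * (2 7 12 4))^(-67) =((0 1 8 4 2 7 12 9))^(-67) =(0 7 8 9 2 1 12 4)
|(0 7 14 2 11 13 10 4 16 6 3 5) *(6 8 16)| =|(0 7 14 2 11 13 10 4 6 3 5)(8 16)| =22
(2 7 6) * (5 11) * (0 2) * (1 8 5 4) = [2, 8, 7, 3, 1, 11, 0, 6, 5, 9, 10, 4] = (0 2 7 6)(1 8 5 11 4)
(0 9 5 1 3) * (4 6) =[9, 3, 2, 0, 6, 1, 4, 7, 8, 5] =(0 9 5 1 3)(4 6)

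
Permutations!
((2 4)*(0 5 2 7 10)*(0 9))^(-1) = (0 9 10 7 4 2 5)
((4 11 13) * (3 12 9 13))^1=(3 12 9 13 4 11)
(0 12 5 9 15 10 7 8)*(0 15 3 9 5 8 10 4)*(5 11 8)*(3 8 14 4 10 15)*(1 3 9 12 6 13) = (0 6 13 1 3 12 5 11 14 4)(7 15 10)(8 9) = [6, 3, 2, 12, 0, 11, 13, 15, 9, 8, 7, 14, 5, 1, 4, 10]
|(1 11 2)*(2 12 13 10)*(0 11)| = |(0 11 12 13 10 2 1)| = 7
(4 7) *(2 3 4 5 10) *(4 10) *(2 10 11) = (2 3 11)(4 7 5) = [0, 1, 3, 11, 7, 4, 6, 5, 8, 9, 10, 2]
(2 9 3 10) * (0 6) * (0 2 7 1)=(0 6 2 9 3 10 7 1)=[6, 0, 9, 10, 4, 5, 2, 1, 8, 3, 7]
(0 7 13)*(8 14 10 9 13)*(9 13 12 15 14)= (0 7 8 9 12 15 14 10 13)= [7, 1, 2, 3, 4, 5, 6, 8, 9, 12, 13, 11, 15, 0, 10, 14]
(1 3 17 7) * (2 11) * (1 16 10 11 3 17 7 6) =(1 17 6)(2 3 7 16 10 11) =[0, 17, 3, 7, 4, 5, 1, 16, 8, 9, 11, 2, 12, 13, 14, 15, 10, 6]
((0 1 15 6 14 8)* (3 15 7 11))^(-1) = (0 8 14 6 15 3 11 7 1)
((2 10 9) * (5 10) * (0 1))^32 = ((0 1)(2 5 10 9))^32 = (10)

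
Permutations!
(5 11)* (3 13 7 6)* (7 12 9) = (3 13 12 9 7 6)(5 11) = [0, 1, 2, 13, 4, 11, 3, 6, 8, 7, 10, 5, 9, 12]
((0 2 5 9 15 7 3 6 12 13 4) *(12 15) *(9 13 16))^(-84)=((0 2 5 13 4)(3 6 15 7)(9 12 16))^(-84)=(16)(0 2 5 13 4)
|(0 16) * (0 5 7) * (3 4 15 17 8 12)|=12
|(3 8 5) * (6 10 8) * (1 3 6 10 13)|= 7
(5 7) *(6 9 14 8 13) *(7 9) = [0, 1, 2, 3, 4, 9, 7, 5, 13, 14, 10, 11, 12, 6, 8] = (5 9 14 8 13 6 7)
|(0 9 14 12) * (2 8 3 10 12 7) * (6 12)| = 10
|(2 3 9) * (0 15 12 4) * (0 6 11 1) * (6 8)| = 24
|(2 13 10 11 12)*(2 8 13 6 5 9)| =20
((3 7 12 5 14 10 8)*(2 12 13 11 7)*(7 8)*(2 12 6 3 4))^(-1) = (2 4 8 11 13 7 10 14 5 12 3 6)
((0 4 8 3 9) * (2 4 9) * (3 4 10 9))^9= (0 9 10 2 3)(4 8)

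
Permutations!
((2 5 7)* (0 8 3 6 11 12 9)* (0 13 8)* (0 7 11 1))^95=(0 1 6 3 8 13 9 12 11 5 2 7)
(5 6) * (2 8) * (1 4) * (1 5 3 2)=(1 4 5 6 3 2 8)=[0, 4, 8, 2, 5, 6, 3, 7, 1]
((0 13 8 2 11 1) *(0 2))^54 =(13)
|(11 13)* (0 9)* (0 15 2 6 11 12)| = |(0 9 15 2 6 11 13 12)| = 8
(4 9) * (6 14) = (4 9)(6 14) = [0, 1, 2, 3, 9, 5, 14, 7, 8, 4, 10, 11, 12, 13, 6]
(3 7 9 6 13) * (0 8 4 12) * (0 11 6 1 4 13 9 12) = (0 8 13 3 7 12 11 6 9 1 4) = [8, 4, 2, 7, 0, 5, 9, 12, 13, 1, 10, 6, 11, 3]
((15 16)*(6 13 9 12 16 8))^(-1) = (6 8 15 16 12 9 13)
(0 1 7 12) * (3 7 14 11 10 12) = (0 1 14 11 10 12)(3 7) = [1, 14, 2, 7, 4, 5, 6, 3, 8, 9, 12, 10, 0, 13, 11]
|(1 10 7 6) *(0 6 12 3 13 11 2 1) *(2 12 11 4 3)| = |(0 6)(1 10 7 11 12 2)(3 13 4)| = 6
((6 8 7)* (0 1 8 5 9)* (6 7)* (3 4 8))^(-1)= ((0 1 3 4 8 6 5 9))^(-1)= (0 9 5 6 8 4 3 1)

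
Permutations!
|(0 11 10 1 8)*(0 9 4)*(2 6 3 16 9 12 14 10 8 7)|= |(0 11 8 12 14 10 1 7 2 6 3 16 9 4)|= 14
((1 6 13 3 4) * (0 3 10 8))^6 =((0 3 4 1 6 13 10 8))^6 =(0 10 6 4)(1 3 8 13)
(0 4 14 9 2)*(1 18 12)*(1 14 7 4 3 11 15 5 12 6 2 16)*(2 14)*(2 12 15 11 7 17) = (0 3 7 4 17 2)(1 18 6 14 9 16)(5 15) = [3, 18, 0, 7, 17, 15, 14, 4, 8, 16, 10, 11, 12, 13, 9, 5, 1, 2, 6]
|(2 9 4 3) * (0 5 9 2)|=5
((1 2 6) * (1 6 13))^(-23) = (1 2 13)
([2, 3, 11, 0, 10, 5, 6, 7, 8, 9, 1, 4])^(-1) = [3, 10, 0, 1, 11, 5, 6, 7, 8, 9, 4, 2]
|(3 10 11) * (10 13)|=|(3 13 10 11)|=4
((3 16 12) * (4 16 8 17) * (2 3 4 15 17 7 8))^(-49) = (2 3)(4 12 16)(7 8)(15 17)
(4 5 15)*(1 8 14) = (1 8 14)(4 5 15) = [0, 8, 2, 3, 5, 15, 6, 7, 14, 9, 10, 11, 12, 13, 1, 4]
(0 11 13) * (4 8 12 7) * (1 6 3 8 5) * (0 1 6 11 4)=(0 4 5 6 3 8 12 7)(1 11 13)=[4, 11, 2, 8, 5, 6, 3, 0, 12, 9, 10, 13, 7, 1]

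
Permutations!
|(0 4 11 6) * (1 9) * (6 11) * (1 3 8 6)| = 7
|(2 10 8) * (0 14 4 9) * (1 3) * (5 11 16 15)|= 12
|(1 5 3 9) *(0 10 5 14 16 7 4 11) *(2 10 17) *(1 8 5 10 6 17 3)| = 33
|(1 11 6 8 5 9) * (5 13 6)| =|(1 11 5 9)(6 8 13)| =12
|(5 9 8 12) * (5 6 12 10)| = 4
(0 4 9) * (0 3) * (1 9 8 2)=(0 4 8 2 1 9 3)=[4, 9, 1, 0, 8, 5, 6, 7, 2, 3]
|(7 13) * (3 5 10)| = 6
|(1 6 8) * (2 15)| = 6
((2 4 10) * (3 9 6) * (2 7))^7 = (2 7 10 4)(3 9 6)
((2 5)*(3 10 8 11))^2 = (3 8)(10 11) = ((2 5)(3 10 8 11))^2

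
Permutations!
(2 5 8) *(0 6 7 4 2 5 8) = [6, 1, 8, 3, 2, 0, 7, 4, 5] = (0 6 7 4 2 8 5)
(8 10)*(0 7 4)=(0 7 4)(8 10)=[7, 1, 2, 3, 0, 5, 6, 4, 10, 9, 8]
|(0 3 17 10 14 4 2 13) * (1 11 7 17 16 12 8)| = |(0 3 16 12 8 1 11 7 17 10 14 4 2 13)| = 14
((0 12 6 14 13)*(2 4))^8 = (0 14 12 13 6)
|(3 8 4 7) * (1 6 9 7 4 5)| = 7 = |(1 6 9 7 3 8 5)|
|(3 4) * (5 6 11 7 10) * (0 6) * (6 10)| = |(0 10 5)(3 4)(6 11 7)| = 6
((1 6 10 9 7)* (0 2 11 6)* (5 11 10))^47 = ((0 2 10 9 7 1)(5 11 6))^47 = (0 1 7 9 10 2)(5 6 11)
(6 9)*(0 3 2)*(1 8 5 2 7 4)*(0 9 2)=(0 3 7 4 1 8 5)(2 9 6)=[3, 8, 9, 7, 1, 0, 2, 4, 5, 6]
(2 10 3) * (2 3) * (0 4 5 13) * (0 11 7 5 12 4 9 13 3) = [9, 1, 10, 0, 12, 3, 6, 5, 8, 13, 2, 7, 4, 11] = (0 9 13 11 7 5 3)(2 10)(4 12)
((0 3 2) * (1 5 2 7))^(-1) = ((0 3 7 1 5 2))^(-1) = (0 2 5 1 7 3)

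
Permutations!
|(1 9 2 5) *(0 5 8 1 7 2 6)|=|(0 5 7 2 8 1 9 6)|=8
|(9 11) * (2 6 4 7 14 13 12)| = |(2 6 4 7 14 13 12)(9 11)| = 14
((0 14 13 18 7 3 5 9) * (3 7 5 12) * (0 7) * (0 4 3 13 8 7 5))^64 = ((0 14 8 7 4 3 12 13 18)(5 9))^64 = (0 14 8 7 4 3 12 13 18)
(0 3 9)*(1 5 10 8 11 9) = (0 3 1 5 10 8 11 9) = [3, 5, 2, 1, 4, 10, 6, 7, 11, 0, 8, 9]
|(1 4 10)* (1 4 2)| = |(1 2)(4 10)| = 2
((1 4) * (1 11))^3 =(11)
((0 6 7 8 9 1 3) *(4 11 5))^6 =(11)(0 3 1 9 8 7 6)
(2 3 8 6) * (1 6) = [0, 6, 3, 8, 4, 5, 2, 7, 1] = (1 6 2 3 8)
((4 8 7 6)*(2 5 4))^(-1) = ((2 5 4 8 7 6))^(-1) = (2 6 7 8 4 5)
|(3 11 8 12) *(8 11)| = 3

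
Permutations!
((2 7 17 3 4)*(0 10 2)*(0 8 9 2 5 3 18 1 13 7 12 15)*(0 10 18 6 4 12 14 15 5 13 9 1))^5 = ((0 18)(1 9 2 14 15 10 13 7 17 6 4 8)(3 12 5))^5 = (0 18)(1 10 4 14 17 9 13 8 15 6 2 7)(3 5 12)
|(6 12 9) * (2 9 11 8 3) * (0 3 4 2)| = |(0 3)(2 9 6 12 11 8 4)| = 14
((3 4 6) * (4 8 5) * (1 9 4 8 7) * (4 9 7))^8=(9)(3 6 4)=((9)(1 7)(3 4 6)(5 8))^8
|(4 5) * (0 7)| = 2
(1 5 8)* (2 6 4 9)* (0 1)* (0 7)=(0 1 5 8 7)(2 6 4 9)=[1, 5, 6, 3, 9, 8, 4, 0, 7, 2]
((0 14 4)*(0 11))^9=((0 14 4 11))^9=(0 14 4 11)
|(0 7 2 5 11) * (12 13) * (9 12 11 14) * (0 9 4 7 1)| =20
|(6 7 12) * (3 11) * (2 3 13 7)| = |(2 3 11 13 7 12 6)| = 7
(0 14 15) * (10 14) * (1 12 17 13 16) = (0 10 14 15)(1 12 17 13 16) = [10, 12, 2, 3, 4, 5, 6, 7, 8, 9, 14, 11, 17, 16, 15, 0, 1, 13]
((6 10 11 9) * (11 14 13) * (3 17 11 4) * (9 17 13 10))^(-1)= (3 4 13)(6 9)(10 14)(11 17)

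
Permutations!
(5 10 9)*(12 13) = [0, 1, 2, 3, 4, 10, 6, 7, 8, 5, 9, 11, 13, 12] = (5 10 9)(12 13)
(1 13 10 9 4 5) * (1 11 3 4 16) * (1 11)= [0, 13, 2, 4, 5, 1, 6, 7, 8, 16, 9, 3, 12, 10, 14, 15, 11]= (1 13 10 9 16 11 3 4 5)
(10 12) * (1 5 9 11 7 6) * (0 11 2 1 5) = [11, 0, 1, 3, 4, 9, 5, 6, 8, 2, 12, 7, 10] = (0 11 7 6 5 9 2 1)(10 12)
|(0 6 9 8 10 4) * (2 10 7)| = |(0 6 9 8 7 2 10 4)| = 8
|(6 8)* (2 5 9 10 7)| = 10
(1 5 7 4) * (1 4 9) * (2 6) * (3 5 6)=(1 6 2 3 5 7 9)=[0, 6, 3, 5, 4, 7, 2, 9, 8, 1]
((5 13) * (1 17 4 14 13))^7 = ((1 17 4 14 13 5))^7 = (1 17 4 14 13 5)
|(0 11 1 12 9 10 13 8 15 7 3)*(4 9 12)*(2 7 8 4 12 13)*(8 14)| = |(0 11 1 12 13 4 9 10 2 7 3)(8 15 14)| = 33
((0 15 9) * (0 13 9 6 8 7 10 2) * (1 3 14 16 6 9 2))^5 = (1 8 14 10 6 3 7 16)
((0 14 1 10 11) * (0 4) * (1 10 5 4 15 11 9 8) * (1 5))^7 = ((0 14 10 9 8 5 4)(11 15))^7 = (11 15)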